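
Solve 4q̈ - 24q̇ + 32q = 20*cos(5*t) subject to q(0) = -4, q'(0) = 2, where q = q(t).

q = -266*exp(2*t)/29 - 150*sin(5*t)/1189 - 85*cos(5*t)/1189 + 215*exp(4*t)/41

Divide through by 4: q'' - 6q' + 8q = 5*cos(5*t).
Characteristic equation r² - 6r + 8 = 0 factors as (r - 2)(r - 4) = 0, so r = 2, 4.
Hence q_h = C1*exp(2*t) + C2*exp(4*t).
Try q_p = A*cos(5*t) + B*sin(5*t). Substituting and equating the coefficients of cos(5t) and sin(5t) gives A = -85/1189, B = -150/1189, so q_p = -150*sin(5*t)/1189 - 85*cos(5*t)/1189.
General solution: q = -150*sin(5*t)/1189 - 85*cos(5*t)/1189 + C1*exp(2*t) + C2*exp(4*t).
Apply the initial conditions: q(0) = -85/1189 + C1 + C2 = -4 and q'(0) = -750/1189 + 2*C1 + 4*C2 = 2. Solving gives C1 = -266/29, C2 = 215/41.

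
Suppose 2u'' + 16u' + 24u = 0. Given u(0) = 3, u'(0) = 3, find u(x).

Divide through by 2: u'' + 8u' + 12u = 0.
Characteristic equation r² + 8r + 12 = 0 factors as (r + 2)(r + 6) = 0, so r = -2, -6.
Hence u_h = C1*exp(-2*x) + C2*exp(-6*x).
Apply the initial conditions: u(0) = C1 + C2 = 3 and u'(0) = -6*C2 - 2*C1 = 3. Solving gives C1 = 21/4, C2 = -9/4.

u = -9*exp(-6*x)/4 + 21*exp(-2*x)/4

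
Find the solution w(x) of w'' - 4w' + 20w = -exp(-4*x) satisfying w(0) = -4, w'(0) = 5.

Characteristic equation r² - 4r + 20 = 0 has discriminant (-4)² - 4·(20) = -64 < 0, so r = 2 ± 4i.
Hence w_h = C1*cos(4*x)*exp(2*x) + C2*exp(2*x)*sin(4*x).
Try w_p = A*exp(-4*x). Substituting into the equation and dividing by exp(-4*x) gives A = -1/52, so w_p = -exp(-4*x)/52.
General solution: w = -exp(-4*x)/52 + C1*cos(4*x)*exp(2*x) + C2*exp(2*x)*sin(4*x).
Apply the initial conditions: w(0) = -1/52 + C1 = -4 and w'(0) = 1/13 + 2*C1 + 4*C2 = 5. Solving gives C1 = -207/52, C2 = 335/104.

w = -exp(-4*x)/52 - 207*cos(4*x)*exp(2*x)/52 + 335*exp(2*x)*sin(4*x)/104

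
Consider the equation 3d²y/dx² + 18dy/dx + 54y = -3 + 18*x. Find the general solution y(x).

y = -1/6 + x/3 + C1*cos(3*x)*exp(-3*x) + C2*exp(-3*x)*sin(3*x)

Divide through by 3: y'' + 6y' + 18y = -1 + 6*x.
Characteristic equation r² + 6r + 18 = 0 has discriminant (6)² - 4·(18) = -36 < 0, so r = -3 ± 3i.
Hence y_h = C1*cos(3*x)*exp(-3*x) + C2*exp(-3*x)*sin(3*x).
For the particular solution try y_p = A0 + A1*x. Substituting and matching coefficients of each power of x gives A0 = -1/6, A1 = 1/3, so y_p = -1/6 + x/3.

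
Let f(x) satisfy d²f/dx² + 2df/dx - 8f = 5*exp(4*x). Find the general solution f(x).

Characteristic equation r² + 2r - 8 = 0 factors as (r - 2)(r + 4) = 0, so r = 2, -4.
Hence f_h = C1*exp(2*x) + C2*exp(-4*x).
Try f_p = A*exp(4*x). Substituting into the equation and dividing by exp(4*x) gives A = 5/16, so f_p = 5*exp(4*x)/16.

f = 5*exp(4*x)/16 + C1*exp(2*x) + C2*exp(-4*x)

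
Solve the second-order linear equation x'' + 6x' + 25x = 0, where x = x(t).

x = C1*cos(4*t)*exp(-3*t) + C2*exp(-3*t)*sin(4*t)

Characteristic equation r² + 6r + 25 = 0 has discriminant (6)² - 4·(25) = -64 < 0, so r = -3 ± 4i.
Hence x_h = C1*cos(4*t)*exp(-3*t) + C2*exp(-3*t)*sin(4*t).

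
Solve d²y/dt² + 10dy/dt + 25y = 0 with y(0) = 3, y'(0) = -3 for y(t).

y = 3*exp(-5*t) + 12*t*exp(-5*t)

Characteristic equation r² + 10r + 25 = 0 has discriminant (10)² - 4·(25) = 0, so r = -5 is a repeated root.
Hence y_h = (C1 + C2*t)*exp(-5*t).
Apply the initial conditions: y(0) = C1 = 3 and y'(0) = C2 - 5*C1 = -3. Solving gives C1 = 3, C2 = 12.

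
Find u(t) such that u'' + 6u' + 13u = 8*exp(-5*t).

Characteristic equation r² + 6r + 13 = 0 has discriminant (6)² - 4·(13) = -16 < 0, so r = -3 ± 2i.
Hence u_h = C1*cos(2*t)*exp(-3*t) + C2*exp(-3*t)*sin(2*t).
Try u_p = A*exp(-5*t). Substituting into the equation and dividing by exp(-5*t) gives A = 1, so u_p = exp(-5*t).

u = C1*cos(2*t)*exp(-3*t) + C2*exp(-3*t)*sin(2*t) + exp(-5*t)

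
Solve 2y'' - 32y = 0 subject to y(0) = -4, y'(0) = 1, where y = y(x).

Divide through by 2: y'' - 16y = 0.
Characteristic equation r² - 16 = 0 factors as (r + 4)(r - 4) = 0, so r = -4, 4.
Hence y_h = C1*exp(-4*x) + C2*exp(4*x).
Apply the initial conditions: y(0) = C1 + C2 = -4 and y'(0) = -4*C1 + 4*C2 = 1. Solving gives C1 = -17/8, C2 = -15/8.

y = -17*exp(-4*x)/8 - 15*exp(4*x)/8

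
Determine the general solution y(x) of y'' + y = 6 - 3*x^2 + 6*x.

y = 12 - 3*x**2 + 6*x + C1*cos(x) + C2*sin(x)

Characteristic equation r² + 1 = 0 has discriminant (0)² - 4·(1) = -4 < 0, so r = ± i.
Hence y_h = C1*cos(x) + C2*sin(x).
For the particular solution try y_p = A0 + A1*x + A2*x^2. Substituting and matching coefficients of each power of x gives A0 = 12, A1 = 6, A2 = -3, so y_p = 12 - 3*x^2 + 6*x.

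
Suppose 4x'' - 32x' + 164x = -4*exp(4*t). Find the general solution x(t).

Divide through by 4: x'' - 8x' + 41x = -exp(4*t).
Characteristic equation r² - 8r + 41 = 0 has discriminant (-8)² - 4·(41) = -100 < 0, so r = 4 ± 5i.
Hence x_h = C1*cos(5*t)*exp(4*t) + C2*exp(4*t)*sin(5*t).
Try x_p = A*exp(4*t). Substituting into the equation and dividing by exp(4*t) gives A = -1/25, so x_p = -exp(4*t)/25.

x = -exp(4*t)/25 + C1*cos(5*t)*exp(4*t) + C2*exp(4*t)*sin(5*t)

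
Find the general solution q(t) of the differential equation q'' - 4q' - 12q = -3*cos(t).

q = 12*sin(t)/185 + 39*cos(t)/185 + C1*exp(6*t) + C2*exp(-2*t)

Characteristic equation r² - 4r - 12 = 0 factors as (r - 6)(r + 2) = 0, so r = 6, -2.
Hence q_h = C1*exp(6*t) + C2*exp(-2*t).
Try q_p = A*cos(t) + B*sin(t). Substituting and equating the coefficients of cos(t) and sin(t) gives A = 39/185, B = 12/185, so q_p = 12*sin(t)/185 + 39*cos(t)/185.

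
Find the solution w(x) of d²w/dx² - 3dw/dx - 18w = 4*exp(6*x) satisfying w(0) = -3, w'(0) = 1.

Characteristic equation r² - 3r - 18 = 0 factors as (r + 3)(r - 6) = 0, so r = -3, 6.
Hence w_h = C1*exp(-3*x) + C2*exp(6*x).
Since exp(6*x) solves the homogeneous equation (r = 6 is a root of multiplicity 1), multiply the trial by x. Try w_p = A*x*exp(6*x). Substituting into the equation and dividing by exp(6*x) gives A = 4/9, so w_p = 4*x*exp(6*x)/9.
General solution: w = C1*exp(-3*x) + C2*exp(6*x) + 4*x*exp(6*x)/9.
Apply the initial conditions: w(0) = C1 + C2 = -3 and w'(0) = 4/9 - 3*C1 + 6*C2 = 1. Solving gives C1 = -167/81, C2 = -76/81.

w = -167*exp(-3*x)/81 - 76*exp(6*x)/81 + 4*x*exp(6*x)/9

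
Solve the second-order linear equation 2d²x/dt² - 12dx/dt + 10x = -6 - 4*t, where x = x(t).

x = -27/25 - 2*t/5 + C1*exp(5*t) + C2*exp(t)

Divide through by 2: x'' - 6x' + 5x = -3 - 2*t.
Characteristic equation r² - 6r + 5 = 0 factors as (r - 5)(r - 1) = 0, so r = 5, 1.
Hence x_h = C1*exp(5*t) + C2*exp(t).
For the particular solution try x_p = A0 + A1*t. Substituting and matching coefficients of each power of t gives A0 = -27/25, A1 = -2/5, so x_p = -27/25 - 2*t/5.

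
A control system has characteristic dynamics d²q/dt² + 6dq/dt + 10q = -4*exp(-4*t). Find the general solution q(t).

Characteristic equation r² + 6r + 10 = 0 has discriminant (6)² - 4·(10) = -4 < 0, so r = -3 ± i.
Hence q_h = C1*cos(t)*exp(-3*t) + C2*exp(-3*t)*sin(t).
Try q_p = A*exp(-4*t). Substituting into the equation and dividing by exp(-4*t) gives A = -2, so q_p = -2*exp(-4*t).

q = -2*exp(-4*t) + C1*cos(t)*exp(-3*t) + C2*exp(-3*t)*sin(t)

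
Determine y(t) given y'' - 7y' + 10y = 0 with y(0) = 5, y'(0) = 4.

Characteristic equation r² - 7r + 10 = 0 factors as (r - 2)(r - 5) = 0, so r = 2, 5.
Hence y_h = C1*exp(2*t) + C2*exp(5*t).
Apply the initial conditions: y(0) = C1 + C2 = 5 and y'(0) = 2*C1 + 5*C2 = 4. Solving gives C1 = 7, C2 = -2.

y = -2*exp(5*t) + 7*exp(2*t)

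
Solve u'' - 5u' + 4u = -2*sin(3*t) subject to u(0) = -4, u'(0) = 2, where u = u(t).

u = -29*exp(t)/5 - 3*cos(3*t)/25 + sin(3*t)/25 + 48*exp(4*t)/25

Characteristic equation r² - 5r + 4 = 0 factors as (r - 1)(r - 4) = 0, so r = 1, 4.
Hence u_h = C1*exp(t) + C2*exp(4*t).
Try u_p = A*cos(3*t) + B*sin(3*t). Substituting and equating the coefficients of cos(3t) and sin(3t) gives A = -3/25, B = 1/25, so u_p = -3*cos(3*t)/25 + sin(3*t)/25.
General solution: u = -3*cos(3*t)/25 + sin(3*t)/25 + C1*exp(t) + C2*exp(4*t).
Apply the initial conditions: u(0) = -3/25 + C1 + C2 = -4 and u'(0) = 3/25 + C1 + 4*C2 = 2. Solving gives C1 = -29/5, C2 = 48/25.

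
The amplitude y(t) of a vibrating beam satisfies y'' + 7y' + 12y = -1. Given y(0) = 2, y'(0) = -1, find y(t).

y = -1/12 - 21*exp(-4*t)/4 + 22*exp(-3*t)/3

Characteristic equation r² + 7r + 12 = 0 factors as (r + 4)(r + 3) = 0, so r = -4, -3.
Hence y_h = C1*exp(-4*t) + C2*exp(-3*t).
For the particular solution try y_p = A0. Substituting and matching coefficients of each power of t gives A0 = -1/12, so y_p = -1/12.
General solution: y = -1/12 + C1*exp(-4*t) + C2*exp(-3*t).
Apply the initial conditions: y(0) = -1/12 + C1 + C2 = 2 and y'(0) = -4*C1 - 3*C2 = -1. Solving gives C1 = -21/4, C2 = 22/3.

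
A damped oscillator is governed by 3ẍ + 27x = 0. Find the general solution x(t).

x = C1*cos(3*t) + C2*sin(3*t)

Divide through by 3: x'' + 9x = 0.
Characteristic equation r² + 9 = 0 has discriminant (0)² - 4·(9) = -36 < 0, so r = ± 3i.
Hence x_h = C1*cos(3*t) + C2*sin(3*t).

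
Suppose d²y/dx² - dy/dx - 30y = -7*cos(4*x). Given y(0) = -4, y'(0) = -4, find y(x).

y = -855*exp(-5*x)/451 - 645*exp(6*x)/286 + 7*sin(4*x)/533 + 161*cos(4*x)/1066

Characteristic equation r² - r - 30 = 0 factors as (r - 6)(r + 5) = 0, so r = 6, -5.
Hence y_h = C1*exp(6*x) + C2*exp(-5*x).
Try y_p = A*cos(4*x) + B*sin(4*x). Substituting and equating the coefficients of cos(4x) and sin(4x) gives A = 161/1066, B = 7/533, so y_p = 7*sin(4*x)/533 + 161*cos(4*x)/1066.
General solution: y = 7*sin(4*x)/533 + 161*cos(4*x)/1066 + C1*exp(6*x) + C2*exp(-5*x).
Apply the initial conditions: y(0) = 161/1066 + C1 + C2 = -4 and y'(0) = 28/533 - 5*C2 + 6*C1 = -4. Solving gives C1 = -645/286, C2 = -855/451.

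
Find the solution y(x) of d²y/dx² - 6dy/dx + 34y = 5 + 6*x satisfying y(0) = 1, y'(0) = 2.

Characteristic equation r² - 6r + 34 = 0 has discriminant (-6)² - 4·(34) = -100 < 0, so r = 3 ± 5i.
Hence y_h = C1*cos(5*x)*exp(3*x) + C2*exp(3*x)*sin(5*x).
For the particular solution try y_p = A0 + A1*x. Substituting and matching coefficients of each power of x gives A0 = 103/578, A1 = 3/17, so y_p = 103/578 + 3*x/17.
General solution: y = 103/578 + 3*x/17 + C1*cos(5*x)*exp(3*x) + C2*exp(3*x)*sin(5*x).
Apply the initial conditions: y(0) = 103/578 + C1 = 1 and y'(0) = 3/17 + 3*C1 + 5*C2 = 2. Solving gives C1 = 475/578, C2 = -371/2890.

y = 103/578 + 3*x/17 - 371*exp(3*x)*sin(5*x)/2890 + 475*cos(5*x)*exp(3*x)/578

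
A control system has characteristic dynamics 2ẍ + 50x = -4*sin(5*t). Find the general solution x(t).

x = C1*cos(5*t) + C2*sin(5*t) + t*cos(5*t)/5

Divide through by 2: x'' + 25x = -2*sin(5*t).
Characteristic equation r² + 25 = 0 has discriminant (0)² - 4·(25) = -100 < 0, so r = ± 5i.
Hence x_h = C1*cos(5*t) + C2*sin(5*t).
Since ±5i are characteristic roots, multiply the trial by t. Try x_p = t*(A*cos(5*t) + B*sin(5*t)). Substituting and equating the coefficients of cos(5t) and sin(5t) gives A = 1/5, B = 0, so x_p = t*cos(5*t)/5.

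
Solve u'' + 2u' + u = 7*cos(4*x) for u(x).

u = -105*cos(4*x)/289 + 56*sin(4*x)/289 + C1*exp(-x) + C2*x*exp(-x)

Characteristic equation r² + 2r + 1 = 0 has discriminant (2)² - 4·(1) = 0, so r = -1 is a repeated root.
Hence u_h = (C1 + C2*x)*exp(-x).
Try u_p = A*cos(4*x) + B*sin(4*x). Substituting and equating the coefficients of cos(4x) and sin(4x) gives A = -105/289, B = 56/289, so u_p = -105*cos(4*x)/289 + 56*sin(4*x)/289.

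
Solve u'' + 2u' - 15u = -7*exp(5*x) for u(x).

u = -7*exp(5*x)/20 + C1*exp(3*x) + C2*exp(-5*x)

Characteristic equation r² + 2r - 15 = 0 factors as (r - 3)(r + 5) = 0, so r = 3, -5.
Hence u_h = C1*exp(3*x) + C2*exp(-5*x).
Try u_p = A*exp(5*x). Substituting into the equation and dividing by exp(5*x) gives A = -7/20, so u_p = -7*exp(5*x)/20.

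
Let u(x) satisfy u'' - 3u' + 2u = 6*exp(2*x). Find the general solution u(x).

Characteristic equation r² - 3r + 2 = 0 factors as (r - 1)(r - 2) = 0, so r = 1, 2.
Hence u_h = C1*exp(x) + C2*exp(2*x).
Since exp(2*x) solves the homogeneous equation (r = 2 is a root of multiplicity 1), multiply the trial by x. Try u_p = A*x*exp(2*x). Substituting into the equation and dividing by exp(2*x) gives A = 6, so u_p = 6*x*exp(2*x).

u = C1*exp(x) + C2*exp(2*x) + 6*x*exp(2*x)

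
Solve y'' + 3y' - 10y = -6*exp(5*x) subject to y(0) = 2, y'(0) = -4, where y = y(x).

y = -exp(5*x)/5 + 8*exp(2*x)/7 + 37*exp(-5*x)/35

Characteristic equation r² + 3r - 10 = 0 factors as (r - 2)(r + 5) = 0, so r = 2, -5.
Hence y_h = C1*exp(2*x) + C2*exp(-5*x).
Try y_p = A*exp(5*x). Substituting into the equation and dividing by exp(5*x) gives A = -1/5, so y_p = -exp(5*x)/5.
General solution: y = -exp(5*x)/5 + C1*exp(2*x) + C2*exp(-5*x).
Apply the initial conditions: y(0) = -1/5 + C1 + C2 = 2 and y'(0) = -1 - 5*C2 + 2*C1 = -4. Solving gives C1 = 8/7, C2 = 37/35.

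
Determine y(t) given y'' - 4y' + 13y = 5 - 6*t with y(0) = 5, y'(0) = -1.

y = 41/169 - 6*t/13 - 1699*exp(2*t)*sin(3*t)/507 + 804*cos(3*t)*exp(2*t)/169

Characteristic equation r² - 4r + 13 = 0 has discriminant (-4)² - 4·(13) = -36 < 0, so r = 2 ± 3i.
Hence y_h = C1*cos(3*t)*exp(2*t) + C2*exp(2*t)*sin(3*t).
For the particular solution try y_p = A0 + A1*t. Substituting and matching coefficients of each power of t gives A0 = 41/169, A1 = -6/13, so y_p = 41/169 - 6*t/13.
General solution: y = 41/169 - 6*t/13 + C1*cos(3*t)*exp(2*t) + C2*exp(2*t)*sin(3*t).
Apply the initial conditions: y(0) = 41/169 + C1 = 5 and y'(0) = -6/13 + 2*C1 + 3*C2 = -1. Solving gives C1 = 804/169, C2 = -1699/507.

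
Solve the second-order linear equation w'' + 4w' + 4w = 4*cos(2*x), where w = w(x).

Characteristic equation r² + 4r + 4 = 0 has discriminant (4)² - 4·(4) = 0, so r = -2 is a repeated root.
Hence w_h = (C1 + C2*x)*exp(-2*x).
Try w_p = A*cos(2*x) + B*sin(2*x). Substituting and equating the coefficients of cos(2x) and sin(2x) gives A = 0, B = 1/2, so w_p = sin(2*x)/2.

w = sin(2*x)/2 + C1*exp(-2*x) + C2*x*exp(-2*x)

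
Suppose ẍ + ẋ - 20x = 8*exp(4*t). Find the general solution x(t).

x = C1*exp(4*t) + C2*exp(-5*t) + 8*t*exp(4*t)/9

Characteristic equation r² + r - 20 = 0 factors as (r - 4)(r + 5) = 0, so r = 4, -5.
Hence x_h = C1*exp(4*t) + C2*exp(-5*t).
Since exp(4*t) solves the homogeneous equation (r = 4 is a root of multiplicity 1), multiply the trial by t. Try x_p = A*t*exp(4*t). Substituting into the equation and dividing by exp(4*t) gives A = 8/9, so x_p = 8*t*exp(4*t)/9.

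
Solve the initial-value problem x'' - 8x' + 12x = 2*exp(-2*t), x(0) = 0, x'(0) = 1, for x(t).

Characteristic equation r² - 8r + 12 = 0 factors as (r - 2)(r - 6) = 0, so r = 2, 6.
Hence x_h = C1*exp(2*t) + C2*exp(6*t).
Try x_p = A*exp(-2*t). Substituting into the equation and dividing by exp(-2*t) gives A = 1/16, so x_p = exp(-2*t)/16.
General solution: x = exp(-2*t)/16 + C1*exp(2*t) + C2*exp(6*t).
Apply the initial conditions: x(0) = 1/16 + C1 + C2 = 0 and x'(0) = -1/8 + 2*C1 + 6*C2 = 1. Solving gives C1 = -3/8, C2 = 5/16.

x = -3*exp(2*t)/8 + exp(-2*t)/16 + 5*exp(6*t)/16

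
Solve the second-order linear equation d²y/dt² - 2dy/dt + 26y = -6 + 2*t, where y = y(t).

y = -38/169 + t/13 + C1*cos(5*t)*exp(t) + C2*exp(t)*sin(5*t)

Characteristic equation r² - 2r + 26 = 0 has discriminant (-2)² - 4·(26) = -100 < 0, so r = 1 ± 5i.
Hence y_h = C1*cos(5*t)*exp(t) + C2*exp(t)*sin(5*t).
For the particular solution try y_p = A0 + A1*t. Substituting and matching coefficients of each power of t gives A0 = -38/169, A1 = 1/13, so y_p = -38/169 + t/13.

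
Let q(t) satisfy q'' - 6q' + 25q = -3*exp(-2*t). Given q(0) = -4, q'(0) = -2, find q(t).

q = -3*exp(-2*t)/41 - 161*cos(4*t)*exp(3*t)/41 + 395*exp(3*t)*sin(4*t)/164

Characteristic equation r² - 6r + 25 = 0 has discriminant (-6)² - 4·(25) = -64 < 0, so r = 3 ± 4i.
Hence q_h = C1*cos(4*t)*exp(3*t) + C2*exp(3*t)*sin(4*t).
Try q_p = A*exp(-2*t). Substituting into the equation and dividing by exp(-2*t) gives A = -3/41, so q_p = -3*exp(-2*t)/41.
General solution: q = -3*exp(-2*t)/41 + C1*cos(4*t)*exp(3*t) + C2*exp(3*t)*sin(4*t).
Apply the initial conditions: q(0) = -3/41 + C1 = -4 and q'(0) = 6/41 + 3*C1 + 4*C2 = -2. Solving gives C1 = -161/41, C2 = 395/164.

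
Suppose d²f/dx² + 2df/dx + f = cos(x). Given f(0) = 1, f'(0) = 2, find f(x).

f = sin(x)/2 + 5*x*exp(-x)/2 + exp(-x)

Characteristic equation r² + 2r + 1 = 0 has discriminant (2)² - 4·(1) = 0, so r = -1 is a repeated root.
Hence f_h = (C1 + C2*x)*exp(-x).
Try f_p = A*cos(x) + B*sin(x). Substituting and equating the coefficients of cos(x) and sin(x) gives A = 0, B = 1/2, so f_p = sin(x)/2.
General solution: f = sin(x)/2 + C1*exp(-x) + C2*x*exp(-x).
Apply the initial conditions: f(0) = C1 = 1 and f'(0) = 1/2 + C2 - C1 = 2. Solving gives C1 = 1, C2 = 5/2.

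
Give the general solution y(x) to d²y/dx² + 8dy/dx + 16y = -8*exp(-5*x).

Characteristic equation r² + 8r + 16 = 0 has discriminant (8)² - 4·(16) = 0, so r = -4 is a repeated root.
Hence y_h = (C1 + C2*x)*exp(-4*x).
Try y_p = A*exp(-5*x). Substituting into the equation and dividing by exp(-5*x) gives A = -8, so y_p = -8*exp(-5*x).

y = -8*exp(-5*x) + C1*exp(-4*x) + C2*x*exp(-4*x)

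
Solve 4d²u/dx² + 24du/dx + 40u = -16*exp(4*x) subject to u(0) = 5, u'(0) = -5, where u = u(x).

u = -2*exp(4*x)/25 + 127*cos(x)*exp(-3*x)/25 + 264*exp(-3*x)*sin(x)/25

Divide through by 4: u'' + 6u' + 10u = -4*exp(4*x).
Characteristic equation r² + 6r + 10 = 0 has discriminant (6)² - 4·(10) = -4 < 0, so r = -3 ± i.
Hence u_h = C1*cos(x)*exp(-3*x) + C2*exp(-3*x)*sin(x).
Try u_p = A*exp(4*x). Substituting into the equation and dividing by exp(4*x) gives A = -2/25, so u_p = -2*exp(4*x)/25.
General solution: u = -2*exp(4*x)/25 + C1*cos(x)*exp(-3*x) + C2*exp(-3*x)*sin(x).
Apply the initial conditions: u(0) = -2/25 + C1 = 5 and u'(0) = -8/25 + C2 - 3*C1 = -5. Solving gives C1 = 127/25, C2 = 264/25.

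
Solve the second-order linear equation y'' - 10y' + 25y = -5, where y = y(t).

Characteristic equation r² - 10r + 25 = 0 has discriminant (-10)² - 4·(25) = 0, so r = 5 is a repeated root.
Hence y_h = (C1 + C2*t)*exp(5*t).
For the particular solution try y_p = A0. Substituting and matching coefficients of each power of t gives A0 = -1/5, so y_p = -1/5.

y = -1/5 + C1*exp(5*t) + C2*t*exp(5*t)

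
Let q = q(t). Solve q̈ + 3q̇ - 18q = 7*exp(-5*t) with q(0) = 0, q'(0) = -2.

Characteristic equation r² + 3r - 18 = 0 factors as (r - 3)(r + 6) = 0, so r = 3, -6.
Hence q_h = C1*exp(3*t) + C2*exp(-6*t).
Try q_p = A*exp(-5*t). Substituting into the equation and dividing by exp(-5*t) gives A = -7/8, so q_p = -7*exp(-5*t)/8.
General solution: q = -7*exp(-5*t)/8 + C1*exp(3*t) + C2*exp(-6*t).
Apply the initial conditions: q(0) = -7/8 + C1 + C2 = 0 and q'(0) = 35/8 - 6*C2 + 3*C1 = -2. Solving gives C1 = -1/8, C2 = 1.

q = -7*exp(-5*t)/8 - exp(3*t)/8 + exp(-6*t)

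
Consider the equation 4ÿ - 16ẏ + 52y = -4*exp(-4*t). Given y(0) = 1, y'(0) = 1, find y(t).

Divide through by 4: y'' - 4y' + 13y = -exp(-4*t).
Characteristic equation r² - 4r + 13 = 0 has discriminant (-4)² - 4·(13) = -36 < 0, so r = 2 ± 3i.
Hence y_h = C1*cos(3*t)*exp(2*t) + C2*exp(2*t)*sin(3*t).
Try y_p = A*exp(-4*t). Substituting into the equation and dividing by exp(-4*t) gives A = -1/45, so y_p = -exp(-4*t)/45.
General solution: y = -exp(-4*t)/45 + C1*cos(3*t)*exp(2*t) + C2*exp(2*t)*sin(3*t).
Apply the initial conditions: y(0) = -1/45 + C1 = 1 and y'(0) = 4/45 + 2*C1 + 3*C2 = 1. Solving gives C1 = 46/45, C2 = -17/45.

y = -exp(-4*t)/45 - 17*exp(2*t)*sin(3*t)/45 + 46*cos(3*t)*exp(2*t)/45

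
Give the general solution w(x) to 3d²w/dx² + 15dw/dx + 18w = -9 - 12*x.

w = 1/18 - 2*x/3 + C1*exp(-3*x) + C2*exp(-2*x)

Divide through by 3: w'' + 5w' + 6w = -3 - 4*x.
Characteristic equation r² + 5r + 6 = 0 factors as (r + 3)(r + 2) = 0, so r = -3, -2.
Hence w_h = C1*exp(-3*x) + C2*exp(-2*x).
For the particular solution try w_p = A0 + A1*x. Substituting and matching coefficients of each power of x gives A0 = 1/18, A1 = -2/3, so w_p = 1/18 - 2*x/3.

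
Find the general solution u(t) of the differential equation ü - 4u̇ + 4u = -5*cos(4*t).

u = sin(4*t)/5 + 3*cos(4*t)/20 + C1*exp(2*t) + C2*t*exp(2*t)

Characteristic equation r² - 4r + 4 = 0 has discriminant (-4)² - 4·(4) = 0, so r = 2 is a repeated root.
Hence u_h = (C1 + C2*t)*exp(2*t).
Try u_p = A*cos(4*t) + B*sin(4*t). Substituting and equating the coefficients of cos(4t) and sin(4t) gives A = 3/20, B = 1/5, so u_p = sin(4*t)/5 + 3*cos(4*t)/20.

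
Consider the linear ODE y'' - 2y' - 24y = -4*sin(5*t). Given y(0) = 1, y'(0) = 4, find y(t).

y = -40*cos(5*t)/2501 + 51*exp(-4*t)/205 + 196*sin(5*t)/2501 + 234*exp(6*t)/305

Characteristic equation r² - 2r - 24 = 0 factors as (r - 6)(r + 4) = 0, so r = 6, -4.
Hence y_h = C1*exp(6*t) + C2*exp(-4*t).
Try y_p = A*cos(5*t) + B*sin(5*t). Substituting and equating the coefficients of cos(5t) and sin(5t) gives A = -40/2501, B = 196/2501, so y_p = -40*cos(5*t)/2501 + 196*sin(5*t)/2501.
General solution: y = -40*cos(5*t)/2501 + 196*sin(5*t)/2501 + C1*exp(6*t) + C2*exp(-4*t).
Apply the initial conditions: y(0) = -40/2501 + C1 + C2 = 1 and y'(0) = 980/2501 - 4*C2 + 6*C1 = 4. Solving gives C1 = 234/305, C2 = 51/205.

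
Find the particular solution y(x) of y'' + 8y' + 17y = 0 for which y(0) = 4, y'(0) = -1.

Characteristic equation r² + 8r + 17 = 0 has discriminant (8)² - 4·(17) = -4 < 0, so r = -4 ± i.
Hence y_h = C1*cos(x)*exp(-4*x) + C2*exp(-4*x)*sin(x).
Apply the initial conditions: y(0) = C1 = 4 and y'(0) = C2 - 4*C1 = -1. Solving gives C1 = 4, C2 = 15.

y = 4*cos(x)*exp(-4*x) + 15*exp(-4*x)*sin(x)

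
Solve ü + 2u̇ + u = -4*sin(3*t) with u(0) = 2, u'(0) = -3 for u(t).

u = 6*cos(3*t)/25 + 8*sin(3*t)/25 + 44*exp(-t)/25 - 11*t*exp(-t)/5

Characteristic equation r² + 2r + 1 = 0 has discriminant (2)² - 4·(1) = 0, so r = -1 is a repeated root.
Hence u_h = (C1 + C2*t)*exp(-t).
Try u_p = A*cos(3*t) + B*sin(3*t). Substituting and equating the coefficients of cos(3t) and sin(3t) gives A = 6/25, B = 8/25, so u_p = 6*cos(3*t)/25 + 8*sin(3*t)/25.
General solution: u = 6*cos(3*t)/25 + 8*sin(3*t)/25 + C1*exp(-t) + C2*t*exp(-t).
Apply the initial conditions: u(0) = 6/25 + C1 = 2 and u'(0) = 24/25 + C2 - C1 = -3. Solving gives C1 = 44/25, C2 = -11/5.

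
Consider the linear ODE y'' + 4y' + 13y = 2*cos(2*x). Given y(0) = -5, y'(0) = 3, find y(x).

Characteristic equation r² + 4r + 13 = 0 has discriminant (4)² - 4·(13) = -36 < 0, so r = -2 ± 3i.
Hence y_h = C1*cos(3*x)*exp(-2*x) + C2*exp(-2*x)*sin(3*x).
Try y_p = A*cos(2*x) + B*sin(2*x). Substituting and equating the coefficients of cos(2x) and sin(2x) gives A = 18/145, B = 16/145, so y_p = 16*sin(2*x)/145 + 18*cos(2*x)/145.
General solution: y = 16*sin(2*x)/145 + 18*cos(2*x)/145 + C1*cos(3*x)*exp(-2*x) + C2*exp(-2*x)*sin(3*x).
Apply the initial conditions: y(0) = 18/145 + C1 = -5 and y'(0) = 32/145 - 2*C1 + 3*C2 = 3. Solving gives C1 = -743/145, C2 = -361/145.

y = 16*sin(2*x)/145 + 18*cos(2*x)/145 - 743*cos(3*x)*exp(-2*x)/145 - 361*exp(-2*x)*sin(3*x)/145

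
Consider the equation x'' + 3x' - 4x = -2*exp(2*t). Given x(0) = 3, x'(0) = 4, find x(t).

x = -4*exp(-4*t)/15 - exp(2*t)/3 + 18*exp(t)/5

Characteristic equation r² + 3r - 4 = 0 factors as (r - 1)(r + 4) = 0, so r = 1, -4.
Hence x_h = C1*exp(t) + C2*exp(-4*t).
Try x_p = A*exp(2*t). Substituting into the equation and dividing by exp(2*t) gives A = -1/3, so x_p = -exp(2*t)/3.
General solution: x = -exp(2*t)/3 + C1*exp(t) + C2*exp(-4*t).
Apply the initial conditions: x(0) = -1/3 + C1 + C2 = 3 and x'(0) = -2/3 + C1 - 4*C2 = 4. Solving gives C1 = 18/5, C2 = -4/15.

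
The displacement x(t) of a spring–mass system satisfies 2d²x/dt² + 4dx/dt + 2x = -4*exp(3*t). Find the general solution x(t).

x = -exp(3*t)/8 + C1*exp(-t) + C2*t*exp(-t)

Divide through by 2: x'' + 2x' + x = -2*exp(3*t).
Characteristic equation r² + 2r + 1 = 0 has discriminant (2)² - 4·(1) = 0, so r = -1 is a repeated root.
Hence x_h = (C1 + C2*t)*exp(-t).
Try x_p = A*exp(3*t). Substituting into the equation and dividing by exp(3*t) gives A = -1/8, so x_p = -exp(3*t)/8.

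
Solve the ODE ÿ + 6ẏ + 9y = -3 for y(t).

Characteristic equation r² + 6r + 9 = 0 has discriminant (6)² - 4·(9) = 0, so r = -3 is a repeated root.
Hence y_h = (C1 + C2*t)*exp(-3*t).
For the particular solution try y_p = A0. Substituting and matching coefficients of each power of t gives A0 = -1/3, so y_p = -1/3.

y = -1/3 + C1*exp(-3*t) + C2*t*exp(-3*t)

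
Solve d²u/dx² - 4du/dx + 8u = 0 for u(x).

Characteristic equation r² - 4r + 8 = 0 has discriminant (-4)² - 4·(8) = -16 < 0, so r = 2 ± 2i.
Hence u_h = C1*cos(2*x)*exp(2*x) + C2*exp(2*x)*sin(2*x).

u = C1*cos(2*x)*exp(2*x) + C2*exp(2*x)*sin(2*x)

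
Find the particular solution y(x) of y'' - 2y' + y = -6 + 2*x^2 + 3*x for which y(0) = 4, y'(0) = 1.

Characteristic equation r² - 2r + 1 = 0 has discriminant (-2)² - 4·(1) = 0, so r = 1 is a repeated root.
Hence y_h = (C1 + C2*x)*exp(x).
For the particular solution try y_p = A0 + A1*x + A2*x^2. Substituting and matching coefficients of each power of x gives A0 = 12, A1 = 11, A2 = 2, so y_p = 12 + 2*x^2 + 11*x.
General solution: y = 12 + 2*x^2 + 11*x + C1*exp(x) + C2*x*exp(x).
Apply the initial conditions: y(0) = 12 + C1 = 4 and y'(0) = 11 + C1 + C2 = 1. Solving gives C1 = -8, C2 = -2.

y = 12 - 8*exp(x) + 2*x**2 + 11*x - 2*x*exp(x)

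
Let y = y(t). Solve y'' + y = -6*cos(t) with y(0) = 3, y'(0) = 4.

Characteristic equation r² + 1 = 0 has discriminant (0)² - 4·(1) = -4 < 0, so r = ± i.
Hence y_h = C1*cos(t) + C2*sin(t).
Since ±1i are characteristic roots, multiply the trial by t. Try y_p = t*(A*cos(t) + B*sin(t)). Substituting and equating the coefficients of cos(t) and sin(t) gives A = 0, B = -3, so y_p = -3*t*sin(t).
General solution: y = C1*cos(t) + C2*sin(t) - 3*t*sin(t).
Apply the initial conditions: y(0) = C1 = 3 and y'(0) = C2 = 4. Solving gives C1 = 3, C2 = 4.

y = 3*cos(t) + 4*sin(t) - 3*t*sin(t)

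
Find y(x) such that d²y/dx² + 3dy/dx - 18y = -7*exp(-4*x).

y = exp(-4*x)/2 + C1*exp(3*x) + C2*exp(-6*x)

Characteristic equation r² + 3r - 18 = 0 factors as (r - 3)(r + 6) = 0, so r = 3, -6.
Hence y_h = C1*exp(3*x) + C2*exp(-6*x).
Try y_p = A*exp(-4*x). Substituting into the equation and dividing by exp(-4*x) gives A = 1/2, so y_p = exp(-4*x)/2.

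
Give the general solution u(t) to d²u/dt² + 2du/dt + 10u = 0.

Characteristic equation r² + 2r + 10 = 0 has discriminant (2)² - 4·(10) = -36 < 0, so r = -1 ± 3i.
Hence u_h = C1*cos(3*t)*exp(-t) + C2*exp(-t)*sin(3*t).

u = C1*cos(3*t)*exp(-t) + C2*exp(-t)*sin(3*t)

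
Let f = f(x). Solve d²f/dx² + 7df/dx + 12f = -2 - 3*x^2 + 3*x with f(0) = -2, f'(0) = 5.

Characteristic equation r² + 7r + 12 = 0 factors as (r + 4)(r + 3) = 0, so r = -4, -3.
Hence f_h = C1*exp(-4*x) + C2*exp(-3*x).
For the particular solution try f_p = A0 + A1*x + A2*x^2. Substituting and matching coefficients of each power of x gives A0 = -127/288, A1 = 13/24, A2 = -1/4, so f_p = -127/288 - x^2/4 + 13*x/24.
General solution: f = -127/288 - x^2/4 + 13*x/24 + C1*exp(-4*x) + C2*exp(-3*x).
Apply the initial conditions: f(0) = -127/288 + C1 + C2 = -2 and f'(0) = 13/24 - 4*C1 - 3*C2 = 5. Solving gives C1 = 7/32, C2 = -16/9.

f = -127/288 - 16*exp(-3*x)/9 - x**2/4 + 7*exp(-4*x)/32 + 13*x/24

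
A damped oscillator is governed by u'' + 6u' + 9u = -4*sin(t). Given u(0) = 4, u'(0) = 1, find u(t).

u = -8*sin(t)/25 + 6*cos(t)/25 + 94*exp(-3*t)/25 + 63*t*exp(-3*t)/5

Characteristic equation r² + 6r + 9 = 0 has discriminant (6)² - 4·(9) = 0, so r = -3 is a repeated root.
Hence u_h = (C1 + C2*t)*exp(-3*t).
Try u_p = A*cos(t) + B*sin(t). Substituting and equating the coefficients of cos(t) and sin(t) gives A = 6/25, B = -8/25, so u_p = -8*sin(t)/25 + 6*cos(t)/25.
General solution: u = -8*sin(t)/25 + 6*cos(t)/25 + C1*exp(-3*t) + C2*t*exp(-3*t).
Apply the initial conditions: u(0) = 6/25 + C1 = 4 and u'(0) = -8/25 + C2 - 3*C1 = 1. Solving gives C1 = 94/25, C2 = 63/5.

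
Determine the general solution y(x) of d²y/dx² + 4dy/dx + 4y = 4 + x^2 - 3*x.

Characteristic equation r² + 4r + 4 = 0 has discriminant (4)² - 4·(4) = 0, so r = -2 is a repeated root.
Hence y_h = (C1 + C2*x)*exp(-2*x).
For the particular solution try y_p = A0 + A1*x + A2*x^2. Substituting and matching coefficients of each power of x gives A0 = 17/8, A1 = -5/4, A2 = 1/4, so y_p = 17/8 - 5*x/4 + x^2/4.

y = 17/8 - 5*x/4 + x**2/4 + C1*exp(-2*x) + C2*x*exp(-2*x)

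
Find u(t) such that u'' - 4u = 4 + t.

u = -1 - t/4 + C1*exp(2*t) + C2*exp(-2*t)

Characteristic equation r² - 4 = 0 factors as (r - 2)(r + 2) = 0, so r = 2, -2.
Hence u_h = C1*exp(2*t) + C2*exp(-2*t).
For the particular solution try u_p = A0 + A1*t. Substituting and matching coefficients of each power of t gives A0 = -1, A1 = -1/4, so u_p = -1 - t/4.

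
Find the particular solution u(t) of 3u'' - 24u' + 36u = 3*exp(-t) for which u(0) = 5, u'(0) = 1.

u = -31*exp(6*t)/14 + exp(-t)/21 + 43*exp(2*t)/6

Divide through by 3: u'' - 8u' + 12u = exp(-t).
Characteristic equation r² - 8r + 12 = 0 factors as (r - 6)(r - 2) = 0, so r = 6, 2.
Hence u_h = C1*exp(6*t) + C2*exp(2*t).
Try u_p = A*exp(-t). Substituting into the equation and dividing by exp(-t) gives A = 1/21, so u_p = exp(-t)/21.
General solution: u = exp(-t)/21 + C1*exp(6*t) + C2*exp(2*t).
Apply the initial conditions: u(0) = 1/21 + C1 + C2 = 5 and u'(0) = -1/21 + 2*C2 + 6*C1 = 1. Solving gives C1 = -31/14, C2 = 43/6.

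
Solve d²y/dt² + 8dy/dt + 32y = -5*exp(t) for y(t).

Characteristic equation r² + 8r + 32 = 0 has discriminant (8)² - 4·(32) = -64 < 0, so r = -4 ± 4i.
Hence y_h = C1*cos(4*t)*exp(-4*t) + C2*exp(-4*t)*sin(4*t).
Try y_p = A*exp(t). Substituting into the equation and dividing by exp(t) gives A = -5/41, so y_p = -5*exp(t)/41.

y = -5*exp(t)/41 + C1*cos(4*t)*exp(-4*t) + C2*exp(-4*t)*sin(4*t)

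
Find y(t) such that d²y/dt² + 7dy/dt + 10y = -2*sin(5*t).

Characteristic equation r² + 7r + 10 = 0 factors as (r + 5)(r + 2) = 0, so r = -5, -2.
Hence y_h = C1*exp(-5*t) + C2*exp(-2*t).
Try y_p = A*cos(5*t) + B*sin(5*t). Substituting and equating the coefficients of cos(5t) and sin(5t) gives A = 7/145, B = 3/145, so y_p = 3*sin(5*t)/145 + 7*cos(5*t)/145.

y = 3*sin(5*t)/145 + 7*cos(5*t)/145 + C1*exp(-5*t) + C2*exp(-2*t)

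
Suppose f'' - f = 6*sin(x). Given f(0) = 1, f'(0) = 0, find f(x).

Characteristic equation r² - 1 = 0 factors as (r - 1)(r + 1) = 0, so r = 1, -1.
Hence f_h = C1*exp(x) + C2*exp(-x).
Try f_p = A*cos(x) + B*sin(x). Substituting and equating the coefficients of cos(x) and sin(x) gives A = 0, B = -3, so f_p = -3*sin(x).
General solution: f = -3*sin(x) + C1*exp(x) + C2*exp(-x).
Apply the initial conditions: f(0) = C1 + C2 = 1 and f'(0) = -3 + C1 - C2 = 0. Solving gives C1 = 2, C2 = -1.

f = -exp(-x) - 3*sin(x) + 2*exp(x)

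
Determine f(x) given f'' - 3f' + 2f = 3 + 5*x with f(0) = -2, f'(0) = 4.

Characteristic equation r² - 3r + 2 = 0 factors as (r - 1)(r - 2) = 0, so r = 1, 2.
Hence f_h = C1*exp(x) + C2*exp(2*x).
For the particular solution try f_p = A0 + A1*x. Substituting and matching coefficients of each power of x gives A0 = 21/4, A1 = 5/2, so f_p = 21/4 + 5*x/2.
General solution: f = 21/4 + 5*x/2 + C1*exp(x) + C2*exp(2*x).
Apply the initial conditions: f(0) = 21/4 + C1 + C2 = -2 and f'(0) = 5/2 + C1 + 2*C2 = 4. Solving gives C1 = -16, C2 = 35/4.

f = 21/4 - 16*exp(x) + 5*x/2 + 35*exp(2*x)/4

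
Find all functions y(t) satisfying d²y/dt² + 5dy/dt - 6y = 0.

y = C1*exp(t) + C2*exp(-6*t)

Characteristic equation r² + 5r - 6 = 0 factors as (r - 1)(r + 6) = 0, so r = 1, -6.
Hence y_h = C1*exp(t) + C2*exp(-6*t).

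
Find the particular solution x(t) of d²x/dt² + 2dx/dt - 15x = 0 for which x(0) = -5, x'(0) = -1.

Characteristic equation r² + 2r - 15 = 0 factors as (r - 3)(r + 5) = 0, so r = 3, -5.
Hence x_h = C1*exp(3*t) + C2*exp(-5*t).
Apply the initial conditions: x(0) = C1 + C2 = -5 and x'(0) = -5*C2 + 3*C1 = -1. Solving gives C1 = -13/4, C2 = -7/4.

x = -13*exp(3*t)/4 - 7*exp(-5*t)/4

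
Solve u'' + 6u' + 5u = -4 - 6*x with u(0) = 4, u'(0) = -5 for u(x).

Characteristic equation r² + 6r + 5 = 0 factors as (r + 1)(r + 5) = 0, so r = -1, -5.
Hence u_h = C1*exp(-x) + C2*exp(-5*x).
For the particular solution try u_p = A0 + A1*x. Substituting and matching coefficients of each power of x gives A0 = 16/25, A1 = -6/5, so u_p = 16/25 - 6*x/5.
General solution: u = 16/25 - 6*x/5 + C1*exp(-x) + C2*exp(-5*x).
Apply the initial conditions: u(0) = 16/25 + C1 + C2 = 4 and u'(0) = -6/5 - C1 - 5*C2 = -5. Solving gives C1 = 13/4, C2 = 11/100.

u = 16/25 - 6*x/5 + 11*exp(-5*x)/100 + 13*exp(-x)/4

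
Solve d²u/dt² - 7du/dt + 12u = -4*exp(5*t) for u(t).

u = -2*exp(5*t) + C1*exp(3*t) + C2*exp(4*t)

Characteristic equation r² - 7r + 12 = 0 factors as (r - 3)(r - 4) = 0, so r = 3, 4.
Hence u_h = C1*exp(3*t) + C2*exp(4*t).
Try u_p = A*exp(5*t). Substituting into the equation and dividing by exp(5*t) gives A = -2, so u_p = -2*exp(5*t).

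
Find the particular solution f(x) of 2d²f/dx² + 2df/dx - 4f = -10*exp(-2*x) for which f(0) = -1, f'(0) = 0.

f = -11*exp(x)/9 + 2*exp(-2*x)/9 + 5*x*exp(-2*x)/3

Divide through by 2: f'' + f' - 2f = -5*exp(-2*x).
Characteristic equation r² + r - 2 = 0 factors as (r - 1)(r + 2) = 0, so r = 1, -2.
Hence f_h = C1*exp(x) + C2*exp(-2*x).
Since exp(-2*x) solves the homogeneous equation (r = -2 is a root of multiplicity 1), multiply the trial by x. Try f_p = A*x*exp(-2*x). Substituting into the equation and dividing by exp(-2*x) gives A = 5/3, so f_p = 5*x*exp(-2*x)/3.
General solution: f = C1*exp(x) + C2*exp(-2*x) + 5*x*exp(-2*x)/3.
Apply the initial conditions: f(0) = C1 + C2 = -1 and f'(0) = 5/3 + C1 - 2*C2 = 0. Solving gives C1 = -11/9, C2 = 2/9.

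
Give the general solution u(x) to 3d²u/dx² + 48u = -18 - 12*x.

u = -3/8 - x/4 + C1*cos(4*x) + C2*sin(4*x)

Divide through by 3: u'' + 16u = -6 - 4*x.
Characteristic equation r² + 16 = 0 has discriminant (0)² - 4·(16) = -64 < 0, so r = ± 4i.
Hence u_h = C1*cos(4*x) + C2*sin(4*x).
For the particular solution try u_p = A0 + A1*x. Substituting and matching coefficients of each power of x gives A0 = -3/8, A1 = -1/4, so u_p = -3/8 - x/4.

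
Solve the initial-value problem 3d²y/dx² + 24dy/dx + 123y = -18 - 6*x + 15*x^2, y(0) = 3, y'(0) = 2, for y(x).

Divide through by 3: y'' + 8y' + 41y = -6 - 2*x + 5*x^2.
Characteristic equation r² + 8r + 41 = 0 has discriminant (8)² - 4·(41) = -100 < 0, so r = -4 ± 5i.
Hence y_h = C1*cos(5*x)*exp(-4*x) + C2*exp(-4*x)*sin(5*x).
For the particular solution try y_p = A0 + A1*x + A2*x^2. Substituting and matching coefficients of each power of x gives A0 = -9200/68921, A1 = -162/1681, A2 = 5/41, so y_p = -9200/68921 - 162*x/1681 + 5*x^2/41.
General solution: y = -9200/68921 - 162*x/1681 + 5*x^2/41 + C1*cos(5*x)*exp(-4*x) + C2*exp(-4*x)*sin(5*x).
Apply the initial conditions: y(0) = -9200/68921 + C1 = 3 and y'(0) = -162/1681 - 4*C1 + 5*C2 = 2. Solving gives C1 = 215963/68921, C2 = 1008336/344605.

y = -9200/68921 - 162*x/1681 + 5*x**2/41 + 215963*cos(5*x)*exp(-4*x)/68921 + 1008336*exp(-4*x)*sin(5*x)/344605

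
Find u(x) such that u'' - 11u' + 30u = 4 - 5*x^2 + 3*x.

u = 92/675 - x**2/6 - x/45 + C1*exp(6*x) + C2*exp(5*x)

Characteristic equation r² - 11r + 30 = 0 factors as (r - 6)(r - 5) = 0, so r = 6, 5.
Hence u_h = C1*exp(6*x) + C2*exp(5*x).
For the particular solution try u_p = A0 + A1*x + A2*x^2. Substituting and matching coefficients of each power of x gives A0 = 92/675, A1 = -1/45, A2 = -1/6, so u_p = 92/675 - x^2/6 - x/45.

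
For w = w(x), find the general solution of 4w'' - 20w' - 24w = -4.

w = 1/6 + C1*exp(6*x) + C2*exp(-x)

Divide through by 4: w'' - 5w' - 6w = -1.
Characteristic equation r² - 5r - 6 = 0 factors as (r - 6)(r + 1) = 0, so r = 6, -1.
Hence w_h = C1*exp(6*x) + C2*exp(-x).
For the particular solution try w_p = A0. Substituting and matching coefficients of each power of x gives A0 = 1/6, so w_p = 1/6.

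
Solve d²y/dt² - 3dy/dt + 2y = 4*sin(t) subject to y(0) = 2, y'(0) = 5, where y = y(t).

y = -3*exp(t) + 2*sin(t)/5 + 6*cos(t)/5 + 19*exp(2*t)/5

Characteristic equation r² - 3r + 2 = 0 factors as (r - 2)(r - 1) = 0, so r = 2, 1.
Hence y_h = C1*exp(2*t) + C2*exp(t).
Try y_p = A*cos(t) + B*sin(t). Substituting and equating the coefficients of cos(t) and sin(t) gives A = 6/5, B = 2/5, so y_p = 2*sin(t)/5 + 6*cos(t)/5.
General solution: y = 2*sin(t)/5 + 6*cos(t)/5 + C1*exp(2*t) + C2*exp(t).
Apply the initial conditions: y(0) = 6/5 + C1 + C2 = 2 and y'(0) = 2/5 + C2 + 2*C1 = 5. Solving gives C1 = 19/5, C2 = -3.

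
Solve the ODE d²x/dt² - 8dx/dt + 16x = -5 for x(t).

Characteristic equation r² - 8r + 16 = 0 has discriminant (-8)² - 4·(16) = 0, so r = 4 is a repeated root.
Hence x_h = (C1 + C2*t)*exp(4*t).
For the particular solution try x_p = A0. Substituting and matching coefficients of each power of t gives A0 = -5/16, so x_p = -5/16.

x = -5/16 + C1*exp(4*t) + C2*t*exp(4*t)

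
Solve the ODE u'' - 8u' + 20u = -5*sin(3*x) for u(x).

Characteristic equation r² - 8r + 20 = 0 has discriminant (-8)² - 4·(20) = -16 < 0, so r = 4 ± 2i.
Hence u_h = C1*cos(2*x)*exp(4*x) + C2*exp(4*x)*sin(2*x).
Try u_p = A*cos(3*x) + B*sin(3*x). Substituting and equating the coefficients of cos(3x) and sin(3x) gives A = -120/697, B = -55/697, so u_p = -120*cos(3*x)/697 - 55*sin(3*x)/697.

u = -120*cos(3*x)/697 - 55*sin(3*x)/697 + C1*cos(2*x)*exp(4*x) + C2*exp(4*x)*sin(2*x)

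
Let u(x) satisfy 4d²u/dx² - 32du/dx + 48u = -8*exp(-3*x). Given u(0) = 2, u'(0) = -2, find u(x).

Divide through by 4: u'' - 8u' + 12u = -2*exp(-3*x).
Characteristic equation r² - 8r + 12 = 0 factors as (r - 2)(r - 6) = 0, so r = 2, 6.
Hence u_h = C1*exp(2*x) + C2*exp(6*x).
Try u_p = A*exp(-3*x). Substituting into the equation and dividing by exp(-3*x) gives A = -2/45, so u_p = -2*exp(-3*x)/45.
General solution: u = -2*exp(-3*x)/45 + C1*exp(2*x) + C2*exp(6*x).
Apply the initial conditions: u(0) = -2/45 + C1 + C2 = 2 and u'(0) = 2/15 + 2*C1 + 6*C2 = -2. Solving gives C1 = 18/5, C2 = -14/9.

u = -14*exp(6*x)/9 - 2*exp(-3*x)/45 + 18*exp(2*x)/5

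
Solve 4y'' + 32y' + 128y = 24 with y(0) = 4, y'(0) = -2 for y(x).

Divide through by 4: y'' + 8y' + 32y = 6.
Characteristic equation r² + 8r + 32 = 0 has discriminant (8)² - 4·(32) = -64 < 0, so r = -4 ± 4i.
Hence y_h = C1*cos(4*x)*exp(-4*x) + C2*exp(-4*x)*sin(4*x).
For the particular solution try y_p = A0. Substituting and matching coefficients of each power of x gives A0 = 3/16, so y_p = 3/16.
General solution: y = 3/16 + C1*cos(4*x)*exp(-4*x) + C2*exp(-4*x)*sin(4*x).
Apply the initial conditions: y(0) = 3/16 + C1 = 4 and y'(0) = -4*C1 + 4*C2 = -2. Solving gives C1 = 61/16, C2 = 53/16.

y = 3/16 + 53*exp(-4*x)*sin(4*x)/16 + 61*cos(4*x)*exp(-4*x)/16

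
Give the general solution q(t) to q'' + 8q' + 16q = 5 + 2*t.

Characteristic equation r² + 8r + 16 = 0 has discriminant (8)² - 4·(16) = 0, so r = -4 is a repeated root.
Hence q_h = (C1 + C2*t)*exp(-4*t).
For the particular solution try q_p = A0 + A1*t. Substituting and matching coefficients of each power of t gives A0 = 1/4, A1 = 1/8, so q_p = 1/4 + t/8.

q = 1/4 + t/8 + C1*exp(-4*t) + C2*t*exp(-4*t)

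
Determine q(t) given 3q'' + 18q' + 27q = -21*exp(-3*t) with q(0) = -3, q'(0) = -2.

Divide through by 3: q'' + 6q' + 9q = -7*exp(-3*t).
Characteristic equation r² + 6r + 9 = 0 has discriminant (6)² - 4·(9) = 0, so r = -3 is a repeated root.
Hence q_h = (C1 + C2*t)*exp(-3*t).
Since exp(-3*t) solves the homogeneous equation (r = -3 is a root of multiplicity 2), multiply the trial by t^2. Try q_p = A*t^2*exp(-3*t). Substituting into the equation and dividing by exp(-3*t) gives A = -7/2, so q_p = -7*t^2*exp(-3*t)/2.
General solution: q = C1*exp(-3*t) - 7*t^2*exp(-3*t)/2 + C2*t*exp(-3*t).
Apply the initial conditions: q(0) = C1 = -3 and q'(0) = C2 - 3*C1 = -2. Solving gives C1 = -3, C2 = -11.

q = -3*exp(-3*t) - 11*t*exp(-3*t) - 7*t**2*exp(-3*t)/2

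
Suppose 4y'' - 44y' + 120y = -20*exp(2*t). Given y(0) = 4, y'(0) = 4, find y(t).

Divide through by 4: y'' - 11y' + 30y = -5*exp(2*t).
Characteristic equation r² - 11r + 30 = 0 factors as (r - 5)(r - 6) = 0, so r = 5, 6.
Hence y_h = C1*exp(5*t) + C2*exp(6*t).
Try y_p = A*exp(2*t). Substituting into the equation and dividing by exp(2*t) gives A = -5/12, so y_p = -5*exp(2*t)/12.
General solution: y = -5*exp(2*t)/12 + C1*exp(5*t) + C2*exp(6*t).
Apply the initial conditions: y(0) = -5/12 + C1 + C2 = 4 and y'(0) = -5/6 + 5*C1 + 6*C2 = 4. Solving gives C1 = 65/3, C2 = -69/4.

y = -69*exp(6*t)/4 - 5*exp(2*t)/12 + 65*exp(5*t)/3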